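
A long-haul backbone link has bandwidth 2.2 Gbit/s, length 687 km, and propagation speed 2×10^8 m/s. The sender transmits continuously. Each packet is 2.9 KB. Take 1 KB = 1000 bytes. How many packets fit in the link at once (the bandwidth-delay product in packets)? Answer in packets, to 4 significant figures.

Propagation delay = 687000 / 200000000 = 0.003435 s.
BDP = R × t_prop = 2200000000 × 0.003435 = 7557000 bits.
In packets of 23200 bits: 325.7 packets.

325.7 packets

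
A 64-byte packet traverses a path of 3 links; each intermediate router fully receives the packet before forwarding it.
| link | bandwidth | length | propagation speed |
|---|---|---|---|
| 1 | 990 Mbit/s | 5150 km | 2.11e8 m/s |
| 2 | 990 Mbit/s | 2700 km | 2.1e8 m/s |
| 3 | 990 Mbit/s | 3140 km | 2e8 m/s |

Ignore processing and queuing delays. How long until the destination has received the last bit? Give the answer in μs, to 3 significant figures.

53000 μs

L = 64 × 8 = 512 bits.
Transmission delay per hop = L/R = 512/990000000 = 0.517172 μs; 3 hops → 1.55152 μs.
Propagation delays (d/s per hop): 24407.6, 12857.1, 15700 μs; sum = 52964.7 μs.
End-to-end = 53000 μs.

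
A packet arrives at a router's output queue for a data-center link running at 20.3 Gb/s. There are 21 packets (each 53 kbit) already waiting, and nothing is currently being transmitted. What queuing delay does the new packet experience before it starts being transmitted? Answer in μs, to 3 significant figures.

Each queued packet: L/R = 53000/20300000000 = 2.61084 μs.
21 queued → 54.8276 μs.
Queuing delay = 54.8 μs.

54.8 μs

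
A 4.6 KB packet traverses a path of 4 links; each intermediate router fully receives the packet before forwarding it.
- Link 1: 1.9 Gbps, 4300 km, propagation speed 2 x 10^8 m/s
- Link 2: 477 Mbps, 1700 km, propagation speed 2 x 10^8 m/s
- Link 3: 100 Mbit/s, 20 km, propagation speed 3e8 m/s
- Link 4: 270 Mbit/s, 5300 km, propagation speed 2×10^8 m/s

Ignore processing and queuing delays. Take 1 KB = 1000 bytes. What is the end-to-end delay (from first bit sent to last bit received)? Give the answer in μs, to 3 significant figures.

L = 36800 bits.
Transmission delays (L/R per hop): 19.3684, 77.1488, 368, 136.296 μs; sum = 600.814 μs.
Propagation delays (d/s per hop): 21500, 8500, 66.6667, 26500 μs; sum = 56566.7 μs.
End-to-end = 57200 μs.

57200 μs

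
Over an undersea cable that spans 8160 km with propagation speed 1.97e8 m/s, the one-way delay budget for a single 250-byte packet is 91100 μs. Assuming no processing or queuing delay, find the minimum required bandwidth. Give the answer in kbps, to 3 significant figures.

40.3 kbps

L = 2000 bits.
Propagation delay = 8160000 / 197000000 = 41421.3 μs.
Transmission budget = 91100 − 41421.3 = 49678.7 μs.
R ≥ L / t_tx = 2000 bits / 0.0496787 s = 40.3 kbps.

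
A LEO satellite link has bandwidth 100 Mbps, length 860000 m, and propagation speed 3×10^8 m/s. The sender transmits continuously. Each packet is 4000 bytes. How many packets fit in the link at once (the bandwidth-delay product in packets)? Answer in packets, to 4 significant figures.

8.958 packets

Propagation delay = 860000 / 300000000 = 0.00286667 s.
BDP = R × t_prop = 100000000 × 0.00286667 = 286667 bits.
In packets of 32000 bits: 8.958 packets.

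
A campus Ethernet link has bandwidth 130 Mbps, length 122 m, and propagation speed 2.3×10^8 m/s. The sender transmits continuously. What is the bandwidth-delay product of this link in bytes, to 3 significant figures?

Propagation delay = 122 / 2.3e+08 = 5.30435e-07 s.
BDP = R × t_prop = 130000000 × 5.30435e-07 = 68.9565 bits.
In bytes: 68.9565/8 = 8.62 bytes.

8.62 bytes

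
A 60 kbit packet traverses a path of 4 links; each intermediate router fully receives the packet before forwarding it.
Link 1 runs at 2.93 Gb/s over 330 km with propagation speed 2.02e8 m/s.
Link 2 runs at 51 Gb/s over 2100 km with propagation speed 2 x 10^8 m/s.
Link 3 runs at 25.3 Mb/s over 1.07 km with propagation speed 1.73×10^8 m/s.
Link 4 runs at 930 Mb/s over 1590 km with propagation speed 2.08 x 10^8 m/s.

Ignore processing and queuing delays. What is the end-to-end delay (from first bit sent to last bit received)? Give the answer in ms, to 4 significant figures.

L = 60000 bits.
Transmission delays (L/R per hop): 0.0204778, 0.00117647, 2.37154, 0.0645161 ms; sum = 2.45771 ms.
Propagation delays (d/s per hop): 1.63366, 10.5, 0.00618497, 7.64423 ms; sum = 19.7841 ms.
End-to-end = 22.24 ms.

22.24 ms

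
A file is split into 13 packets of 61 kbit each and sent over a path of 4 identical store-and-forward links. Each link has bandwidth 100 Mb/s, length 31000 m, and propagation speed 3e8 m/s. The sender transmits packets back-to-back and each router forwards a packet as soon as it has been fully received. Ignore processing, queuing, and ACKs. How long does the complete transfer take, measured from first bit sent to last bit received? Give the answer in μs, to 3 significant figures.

10200 μs

Per-hop transmission t_tx = L/R = 61000/100000000 = 610 μs.
Per-hop propagation t_prop = 31000/300000000 = 103.333 μs.
Pipeline fill: first packet needs 4·t_tx to clear all hops; remaining 12 packets each add one t_tx.
Total = (4+13-1)·t_tx + 4·t_prop = 16·610 + 4·103.333 = 10200 μs.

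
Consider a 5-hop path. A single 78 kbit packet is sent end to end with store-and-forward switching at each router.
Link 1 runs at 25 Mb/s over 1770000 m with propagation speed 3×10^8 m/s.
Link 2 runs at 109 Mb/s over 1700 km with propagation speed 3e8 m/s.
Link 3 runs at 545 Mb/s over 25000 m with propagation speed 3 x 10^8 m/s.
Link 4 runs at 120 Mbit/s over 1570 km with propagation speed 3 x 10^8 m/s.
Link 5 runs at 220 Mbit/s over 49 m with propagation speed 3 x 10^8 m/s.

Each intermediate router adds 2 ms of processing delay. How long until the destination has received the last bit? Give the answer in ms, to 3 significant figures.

29.9 ms

L = 78000 bits.
Transmission delays (L/R per hop): 3.12, 0.715596, 0.143119, 0.65, 0.354545 ms; sum = 4.98326 ms.
Propagation delays (d/s per hop): 5.9, 5.66667, 0.0833333, 5.23333, 0.000163333 ms; sum = 16.8835 ms.
Processing at 4 router(s): 4 × 2 ms = 8 ms.
End-to-end = 29.9 ms.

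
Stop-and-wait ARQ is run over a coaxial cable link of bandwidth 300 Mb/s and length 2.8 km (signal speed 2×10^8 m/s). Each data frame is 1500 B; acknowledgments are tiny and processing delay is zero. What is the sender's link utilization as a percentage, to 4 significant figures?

t_tx = L/R = 12000/300000000 = 4e-05 s.
t_prop = 2800/200000000 = 1.4e-05 s; RTT = 2.8e-05 s.
Cycle = t_tx + RTT = 6.8e-05 s.
Utilization = t_tx / cycle = 4e-05/6.8e-05 = 58.82 %.

58.82 %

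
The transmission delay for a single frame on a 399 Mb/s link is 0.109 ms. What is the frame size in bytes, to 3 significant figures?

5440 bytes

L = R × t_tx = 399000000 b/s × 0.000109 s = 43491 bits.
In bytes: 43491 / 8 = 5440 bytes.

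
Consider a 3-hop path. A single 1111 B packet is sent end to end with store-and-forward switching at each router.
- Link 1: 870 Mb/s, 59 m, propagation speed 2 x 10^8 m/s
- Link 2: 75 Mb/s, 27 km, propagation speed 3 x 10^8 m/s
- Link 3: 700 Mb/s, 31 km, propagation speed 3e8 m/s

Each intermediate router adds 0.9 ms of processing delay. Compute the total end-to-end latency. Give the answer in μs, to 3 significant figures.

L = 1111 × 8 = 8888 bits.
Transmission delays (L/R per hop): 10.2161, 118.507, 12.6971 μs; sum = 141.42 μs.
Propagation delays (d/s per hop): 0.295, 90, 103.333 μs; sum = 193.628 μs.
Processing at 2 router(s): 2 × 0.9 ms = 1800 μs.
End-to-end = 2140 μs.

2140 μs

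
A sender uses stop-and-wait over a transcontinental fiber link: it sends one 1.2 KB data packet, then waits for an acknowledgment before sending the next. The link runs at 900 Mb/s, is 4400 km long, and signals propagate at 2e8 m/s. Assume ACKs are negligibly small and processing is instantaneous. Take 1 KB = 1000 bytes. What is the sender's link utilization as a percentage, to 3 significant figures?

0.0242 %

t_tx = L/R = 9600/900000000 = 1.06667e-05 s.
t_prop = 4400000/200000000 = 0.022 s; RTT = 0.044 s.
Cycle = t_tx + RTT = 0.0440107 s.
Utilization = t_tx / cycle = 1.06667e-05/0.0440107 = 0.0242 %.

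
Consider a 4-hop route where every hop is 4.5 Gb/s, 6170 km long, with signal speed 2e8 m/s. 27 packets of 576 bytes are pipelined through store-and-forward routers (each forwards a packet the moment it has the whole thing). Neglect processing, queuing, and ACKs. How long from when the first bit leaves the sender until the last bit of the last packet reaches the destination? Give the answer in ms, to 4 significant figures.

123.4 ms

Per-hop transmission t_tx = L/R = 4608/4500000000 = 0.001024 ms.
Per-hop propagation t_prop = 6170000/200000000 = 30.85 ms.
Pipeline fill: first packet needs 4·t_tx to clear all hops; remaining 26 packets each add one t_tx.
Total = (4+27-1)·t_tx + 4·t_prop = 30·0.001024 + 4·30.85 = 123.4 ms.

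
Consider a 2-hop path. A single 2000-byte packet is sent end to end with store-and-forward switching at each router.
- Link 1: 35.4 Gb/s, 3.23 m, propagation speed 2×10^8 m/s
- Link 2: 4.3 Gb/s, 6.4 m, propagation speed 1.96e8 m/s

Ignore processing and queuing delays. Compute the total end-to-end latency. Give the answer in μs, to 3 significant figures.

4.22 μs

L = 2000 × 8 = 16000 bits.
Transmission delays (L/R per hop): 0.451977, 3.72093 μs; sum = 4.17291 μs.
Propagation delays (d/s per hop): 0.01615, 0.0326531 μs; sum = 0.0488031 μs.
End-to-end = 4.22 μs.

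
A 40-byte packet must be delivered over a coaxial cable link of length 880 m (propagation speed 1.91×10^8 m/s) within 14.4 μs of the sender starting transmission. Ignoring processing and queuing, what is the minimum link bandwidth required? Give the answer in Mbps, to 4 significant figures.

L = 320 bits.
Propagation delay = 880 / 191000000 = 4.60733 μs.
Transmission budget = 14.4 − 4.60733 = 9.79267 μs.
R ≥ L / t_tx = 320 bits / 9.79267e-06 s = 32.68 Mbps.

32.68 Mbps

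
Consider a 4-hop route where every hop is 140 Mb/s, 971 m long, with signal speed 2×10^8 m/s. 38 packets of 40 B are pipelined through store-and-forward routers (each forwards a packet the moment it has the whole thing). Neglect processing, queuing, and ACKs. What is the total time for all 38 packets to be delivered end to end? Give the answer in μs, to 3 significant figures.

113 μs

Per-hop transmission t_tx = L/R = 320/140000000 = 2.28571 μs.
Per-hop propagation t_prop = 971/200000000 = 4.855 μs.
Pipeline fill: first packet needs 4·t_tx to clear all hops; remaining 37 packets each add one t_tx.
Total = (4+38-1)·t_tx + 4·t_prop = 41·2.28571 + 4·4.855 = 113 μs.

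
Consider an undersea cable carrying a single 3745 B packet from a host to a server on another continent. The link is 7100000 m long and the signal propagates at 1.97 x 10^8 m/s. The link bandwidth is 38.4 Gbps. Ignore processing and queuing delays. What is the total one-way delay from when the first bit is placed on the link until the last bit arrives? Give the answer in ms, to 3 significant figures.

36.0 ms

L = 3745 × 8 = 29960 bits.
Transmission delay = L/R = 29960 / 38400000000 = 0.000780208 ms.
Propagation delay = d/s = 7100000 m / 197000000 m/s = 36.0406 ms.
Total = 36.0 ms.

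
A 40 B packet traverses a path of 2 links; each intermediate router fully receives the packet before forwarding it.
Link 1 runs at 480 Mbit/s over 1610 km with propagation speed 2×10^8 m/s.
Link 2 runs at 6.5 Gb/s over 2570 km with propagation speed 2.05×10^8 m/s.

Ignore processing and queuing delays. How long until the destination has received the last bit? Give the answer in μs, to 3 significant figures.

20600 μs

L = 40 × 8 = 320 bits.
Transmission delays (L/R per hop): 0.666667, 0.0492308 μs; sum = 0.715897 μs.
Propagation delays (d/s per hop): 8050, 12536.6 μs; sum = 20586.6 μs.
End-to-end = 20600 μs.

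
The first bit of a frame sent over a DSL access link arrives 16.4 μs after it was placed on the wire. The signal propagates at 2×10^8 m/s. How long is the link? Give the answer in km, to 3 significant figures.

d = s × t_prop = 200000000 × 1.64e-05 = 3.28 km.

3.28 km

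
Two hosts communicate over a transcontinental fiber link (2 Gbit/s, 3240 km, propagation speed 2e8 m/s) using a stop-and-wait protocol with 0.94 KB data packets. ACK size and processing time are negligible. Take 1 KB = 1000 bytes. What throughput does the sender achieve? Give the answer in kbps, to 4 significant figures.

t_tx = L/R = 7520/2000000000 = 3.76e-06 s.
t_prop = 3240000/200000000 = 0.0162 s; RTT = 0.0324 s.
Cycle = t_tx + RTT = 0.0324038 s.
Throughput = L / cycle = 7520 / 0.0324038 = 232.1 kbps.

232.1 kbps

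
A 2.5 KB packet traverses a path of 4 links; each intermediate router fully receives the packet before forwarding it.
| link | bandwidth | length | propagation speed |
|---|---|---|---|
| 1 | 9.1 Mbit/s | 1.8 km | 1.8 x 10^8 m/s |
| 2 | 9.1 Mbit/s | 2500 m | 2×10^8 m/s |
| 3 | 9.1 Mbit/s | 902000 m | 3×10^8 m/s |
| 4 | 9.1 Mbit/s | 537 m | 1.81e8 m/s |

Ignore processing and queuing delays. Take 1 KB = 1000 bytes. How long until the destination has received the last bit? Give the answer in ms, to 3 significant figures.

11.8 ms

L = 20000 bits.
Transmission delay per hop = L/R = 20000/9100000 = 2.1978 ms; 4 hops → 8.79121 ms.
Propagation delays (d/s per hop): 0.01, 0.0125, 3.00667, 0.00296685 ms; sum = 3.03213 ms.
End-to-end = 11.8 ms.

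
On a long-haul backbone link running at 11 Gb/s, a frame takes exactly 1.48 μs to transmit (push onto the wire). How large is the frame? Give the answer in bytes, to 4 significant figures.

L = R × t_tx = 11000000000 b/s × 1.48e-06 s = 16280 bits.
In bytes: 16280 / 8 = 2035 bytes.

2035 bytes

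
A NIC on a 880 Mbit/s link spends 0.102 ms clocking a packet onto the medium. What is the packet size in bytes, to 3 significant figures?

L = R × t_tx = 880000000 b/s × 0.000102 s = 89760 bits.
In bytes: 89760 / 8 = 11200 bytes.

11200 bytes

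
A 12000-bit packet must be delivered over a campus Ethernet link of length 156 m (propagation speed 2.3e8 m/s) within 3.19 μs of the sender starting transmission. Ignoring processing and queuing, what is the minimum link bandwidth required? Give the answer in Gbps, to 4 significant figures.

Propagation delay = 156 / 2.3e+08 = 0.678261 μs.
Transmission budget = 3.19 − 0.678261 = 2.51174 μs.
R ≥ L / t_tx = 12000 bits / 2.51174e-06 s = 4.778 Gbps.

4.778 Gbps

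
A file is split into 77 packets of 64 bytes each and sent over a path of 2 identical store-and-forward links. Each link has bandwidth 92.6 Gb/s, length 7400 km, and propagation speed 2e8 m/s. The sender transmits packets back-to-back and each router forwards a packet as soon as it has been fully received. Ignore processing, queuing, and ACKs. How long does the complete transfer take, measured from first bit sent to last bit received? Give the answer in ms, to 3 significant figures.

Per-hop transmission t_tx = L/R = 512/92600000000 = 5.52916e-06 ms.
Per-hop propagation t_prop = 7400000/200000000 = 37 ms.
Pipeline fill: first packet needs 2·t_tx to clear all hops; remaining 76 packets each add one t_tx.
Total = (2+77-1)·t_tx + 2·t_prop = 78·5.52916e-06 + 2·37 = 74.0 ms.

74.0 ms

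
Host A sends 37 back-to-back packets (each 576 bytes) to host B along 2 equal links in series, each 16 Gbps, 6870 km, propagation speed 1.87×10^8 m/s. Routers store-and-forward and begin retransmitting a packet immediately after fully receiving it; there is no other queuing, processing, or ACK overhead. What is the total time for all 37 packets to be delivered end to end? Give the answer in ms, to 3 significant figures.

73.5 ms

Per-hop transmission t_tx = L/R = 4608/16000000000 = 0.000288 ms.
Per-hop propagation t_prop = 6870000/187000000 = 36.738 ms.
Pipeline fill: first packet needs 2·t_tx to clear all hops; remaining 36 packets each add one t_tx.
Total = (2+37-1)·t_tx + 2·t_prop = 38·0.000288 + 2·36.738 = 73.5 ms.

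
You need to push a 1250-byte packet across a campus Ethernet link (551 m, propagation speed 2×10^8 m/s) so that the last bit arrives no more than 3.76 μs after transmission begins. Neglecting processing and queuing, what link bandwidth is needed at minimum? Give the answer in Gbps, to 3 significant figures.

9.95 Gbps

L = 10000 bits.
Propagation delay = 551 / 200000000 = 2.755 μs.
Transmission budget = 3.76 − 2.755 = 1.005 μs.
R ≥ L / t_tx = 10000 bits / 1.005e-06 s = 9.95 Gbps.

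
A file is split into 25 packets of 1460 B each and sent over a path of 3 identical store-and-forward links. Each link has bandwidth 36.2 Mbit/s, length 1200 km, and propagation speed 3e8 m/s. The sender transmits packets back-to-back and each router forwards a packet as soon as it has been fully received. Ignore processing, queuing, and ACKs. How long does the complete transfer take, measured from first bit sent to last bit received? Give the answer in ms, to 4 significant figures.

20.71 ms

Per-hop transmission t_tx = L/R = 11680/36200000 = 0.322652 ms.
Per-hop propagation t_prop = 1200000/300000000 = 4 ms.
Pipeline fill: first packet needs 3·t_tx to clear all hops; remaining 24 packets each add one t_tx.
Total = (3+25-1)·t_tx + 3·t_prop = 27·0.322652 + 3·4 = 20.71 ms.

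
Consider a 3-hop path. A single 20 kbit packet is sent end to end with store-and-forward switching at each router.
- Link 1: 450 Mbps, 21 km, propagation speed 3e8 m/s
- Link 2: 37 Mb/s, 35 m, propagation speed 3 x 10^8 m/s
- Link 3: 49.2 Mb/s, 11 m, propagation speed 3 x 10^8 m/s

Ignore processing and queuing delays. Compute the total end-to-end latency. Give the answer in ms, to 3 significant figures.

L = 20000 bits.
Transmission delays (L/R per hop): 0.0444444, 0.540541, 0.406504 ms; sum = 0.991489 ms.
Propagation delays (d/s per hop): 0.07, 0.000116667, 3.66667e-05 ms; sum = 0.0701533 ms.
End-to-end = 1.06 ms.

1.06 ms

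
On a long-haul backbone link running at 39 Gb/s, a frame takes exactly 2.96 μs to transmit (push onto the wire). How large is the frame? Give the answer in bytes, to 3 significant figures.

14400 bytes

L = R × t_tx = 39000000000 b/s × 2.96e-06 s = 115440 bits.
In bytes: 115440 / 8 = 14400 bytes.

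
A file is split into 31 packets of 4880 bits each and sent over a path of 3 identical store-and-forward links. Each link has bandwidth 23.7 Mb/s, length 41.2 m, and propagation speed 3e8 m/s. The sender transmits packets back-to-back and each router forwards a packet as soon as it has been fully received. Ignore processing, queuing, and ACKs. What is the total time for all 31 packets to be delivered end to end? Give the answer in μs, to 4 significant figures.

Per-hop transmission t_tx = L/R = 4880/23700000 = 205.907 μs.
Per-hop propagation t_prop = 41.2/300000000 = 0.137333 μs.
Pipeline fill: first packet needs 3·t_tx to clear all hops; remaining 30 packets each add one t_tx.
Total = (3+31-1)·t_tx + 3·t_prop = 33·205.907 + 3·0.137333 = 6795 μs.

6795 μs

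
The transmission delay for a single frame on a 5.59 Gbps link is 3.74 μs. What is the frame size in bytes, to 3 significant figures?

2610 bytes

L = R × t_tx = 5590000000 b/s × 3.74e-06 s = 20906.6 bits.
In bytes: 20906.6 / 8 = 2610 bytes.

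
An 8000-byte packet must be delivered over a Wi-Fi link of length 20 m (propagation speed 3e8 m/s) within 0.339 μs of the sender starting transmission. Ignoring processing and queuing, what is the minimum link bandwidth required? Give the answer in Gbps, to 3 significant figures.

235 Gbps

L = 64000 bits.
Propagation delay = 20 / 300000000 = 0.0666667 μs.
Transmission budget = 0.339 − 0.0666667 = 0.272333 μs.
R ≥ L / t_tx = 64000 bits / 2.72333e-07 s = 235 Gbps.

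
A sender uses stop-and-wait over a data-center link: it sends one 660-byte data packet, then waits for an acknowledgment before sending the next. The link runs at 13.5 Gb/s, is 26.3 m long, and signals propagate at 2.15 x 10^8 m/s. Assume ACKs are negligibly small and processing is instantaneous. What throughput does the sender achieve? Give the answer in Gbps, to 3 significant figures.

t_tx = L/R = 5280/13500000000 = 3.91111e-07 s.
t_prop = 26.3/215000000 = 1.22326e-07 s; RTT = 2.44651e-07 s.
Cycle = t_tx + RTT = 6.35762e-07 s.
Throughput = L / cycle = 5280 / 6.35762e-07 = 8.30 Gbps.

8.30 Gbps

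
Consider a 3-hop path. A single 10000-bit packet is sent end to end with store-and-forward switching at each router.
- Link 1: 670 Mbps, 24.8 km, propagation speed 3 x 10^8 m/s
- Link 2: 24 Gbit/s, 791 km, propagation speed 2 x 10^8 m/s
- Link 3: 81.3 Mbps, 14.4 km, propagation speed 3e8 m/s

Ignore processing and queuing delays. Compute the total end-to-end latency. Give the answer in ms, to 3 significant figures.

Transmission delays (L/R per hop): 0.0149254, 0.000416667, 0.123001 ms; sum = 0.138343 ms.
Propagation delays (d/s per hop): 0.0826667, 3.955, 0.048 ms; sum = 4.08567 ms.
End-to-end = 4.22 ms.

4.22 ms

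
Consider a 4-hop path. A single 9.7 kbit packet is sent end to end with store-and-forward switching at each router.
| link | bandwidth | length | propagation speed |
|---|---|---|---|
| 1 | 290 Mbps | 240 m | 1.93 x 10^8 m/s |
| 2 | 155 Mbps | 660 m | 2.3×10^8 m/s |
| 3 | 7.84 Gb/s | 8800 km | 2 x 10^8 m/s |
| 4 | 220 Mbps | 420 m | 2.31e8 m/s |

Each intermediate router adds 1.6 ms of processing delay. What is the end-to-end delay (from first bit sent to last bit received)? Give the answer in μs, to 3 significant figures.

L = 9700 bits.
Transmission delays (L/R per hop): 33.4483, 62.5806, 1.23724, 44.0909 μs; sum = 141.357 μs.
Propagation delays (d/s per hop): 1.24352, 2.86957, 44000, 1.81818 μs; sum = 44005.9 μs.
Processing at 3 router(s): 3 × 1.6 ms = 4800 μs.
End-to-end = 48900 μs.

48900 μs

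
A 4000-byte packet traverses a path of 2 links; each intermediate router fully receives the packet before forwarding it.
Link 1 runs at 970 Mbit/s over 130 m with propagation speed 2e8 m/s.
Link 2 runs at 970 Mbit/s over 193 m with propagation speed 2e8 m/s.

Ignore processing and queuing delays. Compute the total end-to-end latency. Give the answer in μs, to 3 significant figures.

L = 4000 × 8 = 32000 bits.
Transmission delay per hop = L/R = 32000/970000000 = 32.9897 μs; 2 hops → 65.9794 μs.
Propagation delays (d/s per hop): 0.65, 0.965 μs; sum = 1.615 μs.
End-to-end = 67.6 μs.

67.6 μs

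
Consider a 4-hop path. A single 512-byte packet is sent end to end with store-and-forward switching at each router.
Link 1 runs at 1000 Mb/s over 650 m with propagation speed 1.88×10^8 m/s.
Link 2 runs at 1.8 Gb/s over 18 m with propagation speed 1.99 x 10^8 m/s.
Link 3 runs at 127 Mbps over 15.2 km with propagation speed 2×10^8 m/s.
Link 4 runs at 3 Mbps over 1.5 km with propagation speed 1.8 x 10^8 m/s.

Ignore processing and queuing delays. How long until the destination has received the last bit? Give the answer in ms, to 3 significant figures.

L = 512 × 8 = 4096 bits.
Transmission delays (L/R per hop): 0.004096, 0.00227556, 0.032252, 1.36533 ms; sum = 1.40396 ms.
Propagation delays (d/s per hop): 0.00345745, 9.04523e-05, 0.076, 0.00833333 ms; sum = 0.0878812 ms.
End-to-end = 1.49 ms.

1.49 ms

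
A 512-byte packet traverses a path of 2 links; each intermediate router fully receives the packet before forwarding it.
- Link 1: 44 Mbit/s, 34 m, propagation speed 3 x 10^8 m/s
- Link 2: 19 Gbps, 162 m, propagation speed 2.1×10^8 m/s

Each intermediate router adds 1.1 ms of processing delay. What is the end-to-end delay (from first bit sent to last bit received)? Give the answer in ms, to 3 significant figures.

1.19 ms

L = 512 × 8 = 4096 bits.
Transmission delays (L/R per hop): 0.0930909, 0.000215579 ms; sum = 0.0933065 ms.
Propagation delays (d/s per hop): 0.000113333, 0.000771429 ms; sum = 0.000884762 ms.
Processing at 1 router(s): 1 × 1.1 ms = 1.1 ms.
End-to-end = 1.19 ms.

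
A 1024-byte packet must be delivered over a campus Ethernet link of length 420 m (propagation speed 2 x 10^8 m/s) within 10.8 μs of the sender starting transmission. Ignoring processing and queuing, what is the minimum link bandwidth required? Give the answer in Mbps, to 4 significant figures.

941.6 Mbps

L = 8192 bits.
Propagation delay = 420 / 200000000 = 2.1 μs.
Transmission budget = 10.8 − 2.1 = 8.7 μs.
R ≥ L / t_tx = 8192 bits / 8.7e-06 s = 941.6 Mbps.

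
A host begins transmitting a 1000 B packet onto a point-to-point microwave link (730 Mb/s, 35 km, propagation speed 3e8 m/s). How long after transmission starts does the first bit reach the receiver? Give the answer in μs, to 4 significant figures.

116.7 μs

First bit experiences only propagation delay: d/s = 35000/300000000 = 116.7 μs.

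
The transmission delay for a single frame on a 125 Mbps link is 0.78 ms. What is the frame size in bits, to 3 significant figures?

97500 bits

L = R × t_tx = 125000000 b/s × 0.00078 s = 97500 bits.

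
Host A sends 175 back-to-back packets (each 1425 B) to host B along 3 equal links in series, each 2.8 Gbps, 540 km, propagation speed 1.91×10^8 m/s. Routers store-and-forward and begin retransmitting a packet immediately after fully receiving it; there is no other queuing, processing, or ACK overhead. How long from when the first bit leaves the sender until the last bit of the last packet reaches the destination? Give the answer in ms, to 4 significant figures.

Per-hop transmission t_tx = L/R = 11400/2800000000 = 0.00407143 ms.
Per-hop propagation t_prop = 540000/191000000 = 2.82723 ms.
Pipeline fill: first packet needs 3·t_tx to clear all hops; remaining 174 packets each add one t_tx.
Total = (3+175-1)·t_tx + 3·t_prop = 177·0.00407143 + 3·2.82723 = 9.202 ms.

9.202 ms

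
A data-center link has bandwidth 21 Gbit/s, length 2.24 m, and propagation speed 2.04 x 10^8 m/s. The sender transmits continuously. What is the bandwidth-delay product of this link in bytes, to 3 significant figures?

28.8 bytes

Propagation delay = 2.24 / 204000000 = 1.09804e-08 s.
BDP = R × t_prop = 21000000000 × 1.09804e-08 = 230.588 bits.
In bytes: 230.588/8 = 28.8 bytes.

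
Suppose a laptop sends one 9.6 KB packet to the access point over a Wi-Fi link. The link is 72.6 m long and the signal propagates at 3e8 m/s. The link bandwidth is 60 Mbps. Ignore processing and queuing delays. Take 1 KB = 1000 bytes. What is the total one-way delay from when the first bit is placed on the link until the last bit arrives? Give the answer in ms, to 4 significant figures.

1.280 ms

L = 76800 bits.
Transmission delay = L/R = 76800 / 60000000 = 1.28 ms.
Propagation delay = d/s = 72.6 m / 300000000 m/s = 0.000242 ms.
Total = 1.280 ms.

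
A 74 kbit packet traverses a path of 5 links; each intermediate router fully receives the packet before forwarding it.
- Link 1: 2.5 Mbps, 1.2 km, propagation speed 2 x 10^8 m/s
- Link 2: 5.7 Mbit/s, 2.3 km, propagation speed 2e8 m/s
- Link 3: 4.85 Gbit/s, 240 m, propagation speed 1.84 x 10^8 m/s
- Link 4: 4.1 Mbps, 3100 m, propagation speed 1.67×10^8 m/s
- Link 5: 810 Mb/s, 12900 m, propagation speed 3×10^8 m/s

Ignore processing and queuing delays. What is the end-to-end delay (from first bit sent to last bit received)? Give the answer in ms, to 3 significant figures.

L = 74000 bits.
Transmission delays (L/R per hop): 29.6, 12.9825, 0.0152577, 18.0488, 0.091358 ms; sum = 60.7379 ms.
Propagation delays (d/s per hop): 0.006, 0.0115, 0.00130435, 0.0185629, 0.043 ms; sum = 0.0803672 ms.
End-to-end = 60.8 ms.

60.8 ms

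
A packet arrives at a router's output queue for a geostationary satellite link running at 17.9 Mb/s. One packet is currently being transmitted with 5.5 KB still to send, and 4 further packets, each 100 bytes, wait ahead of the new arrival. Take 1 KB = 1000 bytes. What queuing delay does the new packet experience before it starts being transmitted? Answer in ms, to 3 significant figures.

2.64 ms

Each queued packet: L/R = 800/17900000 = 0.0446927 ms.
4 queued → 0.178771 ms.
Plus remaining 44000 bits of current packet: 2.4581 ms.
Queuing delay = 2.64 ms.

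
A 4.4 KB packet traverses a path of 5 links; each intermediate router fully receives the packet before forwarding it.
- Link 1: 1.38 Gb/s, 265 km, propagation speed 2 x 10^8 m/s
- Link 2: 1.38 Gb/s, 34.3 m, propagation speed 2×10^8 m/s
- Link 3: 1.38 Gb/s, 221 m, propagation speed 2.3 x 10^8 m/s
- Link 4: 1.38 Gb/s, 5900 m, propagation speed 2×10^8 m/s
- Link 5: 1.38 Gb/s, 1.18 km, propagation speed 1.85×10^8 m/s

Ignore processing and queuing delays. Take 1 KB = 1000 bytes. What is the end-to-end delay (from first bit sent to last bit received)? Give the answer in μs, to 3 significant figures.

L = 35200 bits.
Transmission delay per hop = L/R = 35200/1380000000 = 25.5072 μs; 5 hops → 127.536 μs.
Propagation delays (d/s per hop): 1325, 0.1715, 0.96087, 29.5, 6.37838 μs; sum = 1362.01 μs.
End-to-end = 1490 μs.

1490 μs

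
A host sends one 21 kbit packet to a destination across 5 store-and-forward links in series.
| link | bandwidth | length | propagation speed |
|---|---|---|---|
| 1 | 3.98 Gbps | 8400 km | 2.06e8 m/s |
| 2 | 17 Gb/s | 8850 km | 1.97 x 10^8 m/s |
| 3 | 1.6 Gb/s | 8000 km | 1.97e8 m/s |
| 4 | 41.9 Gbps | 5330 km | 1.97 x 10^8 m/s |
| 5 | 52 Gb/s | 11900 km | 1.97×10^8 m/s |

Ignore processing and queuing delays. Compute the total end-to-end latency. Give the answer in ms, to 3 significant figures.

L = 21000 bits.
Transmission delays (L/R per hop): 0.00527638, 0.00123529, 0.013125, 0.000501193, 0.000403846 ms; sum = 0.0205417 ms.
Propagation delays (d/s per hop): 40.7767, 44.9239, 40.6091, 27.0558, 60.4061 ms; sum = 213.772 ms.
End-to-end = 214 ms.

214 ms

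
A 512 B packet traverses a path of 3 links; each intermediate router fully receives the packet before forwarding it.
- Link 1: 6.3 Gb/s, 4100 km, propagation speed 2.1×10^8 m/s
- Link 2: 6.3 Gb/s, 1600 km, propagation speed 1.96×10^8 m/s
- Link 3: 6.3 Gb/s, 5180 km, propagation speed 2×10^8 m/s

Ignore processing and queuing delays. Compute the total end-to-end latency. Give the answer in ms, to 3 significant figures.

53.6 ms

L = 512 × 8 = 4096 bits.
Transmission delay per hop = L/R = 4096/6300000000 = 0.000650159 ms; 3 hops → 0.00195048 ms.
Propagation delays (d/s per hop): 19.5238, 8.16327, 25.9 ms; sum = 53.5871 ms.
End-to-end = 53.6 ms.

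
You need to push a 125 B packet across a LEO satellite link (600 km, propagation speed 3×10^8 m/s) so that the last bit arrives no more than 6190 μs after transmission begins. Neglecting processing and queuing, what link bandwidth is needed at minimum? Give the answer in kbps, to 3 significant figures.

239 kbps

L = 1000 bits.
Propagation delay = 600000 / 300000000 = 2000 μs.
Transmission budget = 6190 − 2000 = 4190 μs.
R ≥ L / t_tx = 1000 bits / 0.00419 s = 239 kbps.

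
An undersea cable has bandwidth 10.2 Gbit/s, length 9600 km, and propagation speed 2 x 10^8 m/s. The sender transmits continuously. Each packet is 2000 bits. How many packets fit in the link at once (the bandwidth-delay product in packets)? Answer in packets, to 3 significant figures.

245000 packets

Propagation delay = 9600000 / 200000000 = 0.048 s.
BDP = R × t_prop = 10200000000 × 0.048 = 489600000 bits.
In packets of 2000 bits: 245000 packets.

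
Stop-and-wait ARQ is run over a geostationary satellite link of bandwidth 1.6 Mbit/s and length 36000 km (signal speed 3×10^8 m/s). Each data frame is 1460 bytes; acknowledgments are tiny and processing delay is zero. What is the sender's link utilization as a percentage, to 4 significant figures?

2.952 %

t_tx = L/R = 11680/1600000 = 0.0073 s.
t_prop = 36000000/300000000 = 0.12 s; RTT = 0.24 s.
Cycle = t_tx + RTT = 0.2473 s.
Utilization = t_tx / cycle = 0.0073/0.2473 = 2.952 %.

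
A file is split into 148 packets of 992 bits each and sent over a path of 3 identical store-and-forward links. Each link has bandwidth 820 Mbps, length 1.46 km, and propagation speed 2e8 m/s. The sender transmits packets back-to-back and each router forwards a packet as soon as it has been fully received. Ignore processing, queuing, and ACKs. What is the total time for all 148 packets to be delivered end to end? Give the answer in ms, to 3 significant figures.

Per-hop transmission t_tx = L/R = 992/820000000 = 0.00120976 ms.
Per-hop propagation t_prop = 1460/200000000 = 0.0073 ms.
Pipeline fill: first packet needs 3·t_tx to clear all hops; remaining 147 packets each add one t_tx.
Total = (3+148-1)·t_tx + 3·t_prop = 150·0.00120976 + 3·0.0073 = 0.203 ms.

0.203 ms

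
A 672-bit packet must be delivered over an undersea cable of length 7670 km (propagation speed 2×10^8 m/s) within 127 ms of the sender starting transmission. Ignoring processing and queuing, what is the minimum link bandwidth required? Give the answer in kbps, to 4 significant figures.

Propagation delay = 7670000 / 200000000 = 38.35 ms.
Transmission budget = 127 − 38.35 = 88.65 ms.
R ≥ L / t_tx = 672 bits / 0.08865 s = 7.580 kbps.

7.580 kbps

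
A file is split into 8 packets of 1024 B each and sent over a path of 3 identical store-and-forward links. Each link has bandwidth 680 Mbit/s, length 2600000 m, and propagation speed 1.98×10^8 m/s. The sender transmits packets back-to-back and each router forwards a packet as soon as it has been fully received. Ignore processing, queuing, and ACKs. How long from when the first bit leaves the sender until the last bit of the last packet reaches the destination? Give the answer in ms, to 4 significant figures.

Per-hop transmission t_tx = L/R = 8192/680000000 = 0.0120471 ms.
Per-hop propagation t_prop = 2600000/198000000 = 13.1313 ms.
Pipeline fill: first packet needs 3·t_tx to clear all hops; remaining 7 packets each add one t_tx.
Total = (3+8-1)·t_tx + 3·t_prop = 10·0.0120471 + 3·13.1313 = 39.51 ms.

39.51 ms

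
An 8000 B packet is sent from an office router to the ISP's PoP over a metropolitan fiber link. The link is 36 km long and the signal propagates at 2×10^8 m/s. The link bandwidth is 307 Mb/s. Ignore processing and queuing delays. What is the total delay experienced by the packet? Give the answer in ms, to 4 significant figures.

L = 8000 × 8 = 64000 bits.
Transmission delay = L/R = 64000 / 307000000 = 0.208469 ms.
Propagation delay = d/s = 36000 m / 200000000 m/s = 0.18 ms.
Total = 0.3885 ms.

0.3885 ms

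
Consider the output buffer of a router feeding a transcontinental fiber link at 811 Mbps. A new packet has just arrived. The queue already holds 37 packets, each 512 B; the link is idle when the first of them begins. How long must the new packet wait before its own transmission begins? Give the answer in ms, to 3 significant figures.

Each queued packet: L/R = 4096/811000000 = 0.00505055 ms.
37 queued → 0.186871 ms.
Queuing delay = 0.187 ms.

0.187 ms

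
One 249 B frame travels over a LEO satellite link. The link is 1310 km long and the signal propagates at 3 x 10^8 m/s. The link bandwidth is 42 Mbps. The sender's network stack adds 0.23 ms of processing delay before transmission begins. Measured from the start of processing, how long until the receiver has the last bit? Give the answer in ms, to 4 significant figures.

L = 249 × 8 = 1992 bits.
Transmission delay = L/R = 1992 / 42000000 = 0.0474286 ms.
Propagation delay = d/s = 1310000 m / 300000000 m/s = 4.36667 ms.
Plus processing delay 0.23 ms = 0.23 ms.
Total = 4.644 ms.

4.644 ms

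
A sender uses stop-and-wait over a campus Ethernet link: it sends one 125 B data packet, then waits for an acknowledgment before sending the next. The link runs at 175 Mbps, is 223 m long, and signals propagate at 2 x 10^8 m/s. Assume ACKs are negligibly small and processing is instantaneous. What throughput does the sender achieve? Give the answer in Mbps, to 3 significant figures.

126 Mbps

t_tx = L/R = 1000/175000000 = 5.71429e-06 s.
t_prop = 223/200000000 = 1.115e-06 s; RTT = 2.23e-06 s.
Cycle = t_tx + RTT = 7.94429e-06 s.
Throughput = L / cycle = 1000 / 7.94429e-06 = 126 Mbps.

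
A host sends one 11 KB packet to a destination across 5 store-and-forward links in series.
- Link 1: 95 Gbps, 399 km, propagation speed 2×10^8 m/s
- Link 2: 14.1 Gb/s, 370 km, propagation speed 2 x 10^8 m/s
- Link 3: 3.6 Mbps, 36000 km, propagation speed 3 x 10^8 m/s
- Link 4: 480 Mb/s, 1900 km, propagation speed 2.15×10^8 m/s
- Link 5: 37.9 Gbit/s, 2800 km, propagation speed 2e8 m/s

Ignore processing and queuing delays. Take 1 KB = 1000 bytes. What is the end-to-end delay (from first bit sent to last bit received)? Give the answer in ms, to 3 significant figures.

171 ms

L = 88000 bits.
Transmission delays (L/R per hop): 0.000926316, 0.00624113, 24.4444, 0.183333, 0.0023219 ms; sum = 24.6373 ms.
Propagation delays (d/s per hop): 1.995, 1.85, 120, 8.83721, 14 ms; sum = 146.682 ms.
End-to-end = 171 ms.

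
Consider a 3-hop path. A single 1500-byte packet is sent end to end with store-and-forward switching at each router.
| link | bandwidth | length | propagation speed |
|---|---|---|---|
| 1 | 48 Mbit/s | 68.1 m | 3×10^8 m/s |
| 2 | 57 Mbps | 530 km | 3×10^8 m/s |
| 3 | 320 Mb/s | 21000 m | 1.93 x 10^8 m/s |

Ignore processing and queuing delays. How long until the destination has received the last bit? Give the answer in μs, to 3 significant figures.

L = 1500 × 8 = 12000 bits.
Transmission delays (L/R per hop): 250, 210.526, 37.5 μs; sum = 498.026 μs.
Propagation delays (d/s per hop): 0.227, 1766.67, 108.808 μs; sum = 1875.7 μs.
End-to-end = 2370 μs.

2370 μs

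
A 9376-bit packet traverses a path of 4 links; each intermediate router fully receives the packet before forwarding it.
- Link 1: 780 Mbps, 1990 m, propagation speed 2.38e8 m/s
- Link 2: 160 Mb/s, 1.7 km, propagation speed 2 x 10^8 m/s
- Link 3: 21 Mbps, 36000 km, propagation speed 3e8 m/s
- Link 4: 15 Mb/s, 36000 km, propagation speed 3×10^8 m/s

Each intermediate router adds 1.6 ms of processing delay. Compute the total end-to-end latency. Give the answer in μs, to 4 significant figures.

Transmission delays (L/R per hop): 12.0205, 58.6, 446.476, 625.067 μs; sum = 1142.16 μs.
Propagation delays (d/s per hop): 8.36134, 8.5, 120000, 120000 μs; sum = 240017 μs.
Processing at 3 router(s): 3 × 1.6 ms = 4800 μs.
End-to-end = 246000 μs.

246000 μs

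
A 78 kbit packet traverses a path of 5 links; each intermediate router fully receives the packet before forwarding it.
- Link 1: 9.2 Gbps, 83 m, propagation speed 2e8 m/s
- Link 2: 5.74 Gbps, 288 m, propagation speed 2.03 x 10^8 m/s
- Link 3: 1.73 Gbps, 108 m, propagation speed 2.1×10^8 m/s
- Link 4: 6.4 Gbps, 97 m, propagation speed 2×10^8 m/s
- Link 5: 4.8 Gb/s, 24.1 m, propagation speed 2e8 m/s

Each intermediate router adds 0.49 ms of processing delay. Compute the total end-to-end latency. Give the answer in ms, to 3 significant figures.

2.06 ms

L = 78000 bits.
Transmission delays (L/R per hop): 0.00847826, 0.0135889, 0.0450867, 0.0121875, 0.01625 ms; sum = 0.0955913 ms.
Propagation delays (d/s per hop): 0.000415, 0.00141872, 0.000514286, 0.000485, 0.0001205 ms; sum = 0.0029535 ms.
Processing at 4 router(s): 4 × 0.49 ms = 1.96 ms.
End-to-end = 2.06 ms.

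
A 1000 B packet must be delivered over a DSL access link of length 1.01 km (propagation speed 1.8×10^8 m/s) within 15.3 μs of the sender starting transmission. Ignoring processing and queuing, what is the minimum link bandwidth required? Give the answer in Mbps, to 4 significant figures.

L = 8000 bits.
Propagation delay = 1010 / 180000000 = 5.61111 μs.
Transmission budget = 15.3 − 5.61111 = 9.68889 μs.
R ≥ L / t_tx = 8000 bits / 9.68889e-06 s = 825.7 Mbps.

825.7 Mbps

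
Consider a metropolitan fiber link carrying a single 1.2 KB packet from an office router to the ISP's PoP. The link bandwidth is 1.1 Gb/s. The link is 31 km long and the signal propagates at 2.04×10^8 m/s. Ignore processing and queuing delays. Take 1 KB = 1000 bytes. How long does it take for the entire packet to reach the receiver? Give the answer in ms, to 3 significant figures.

L = 9600 bits.
Transmission delay = L/R = 9600 / 1100000000 = 0.00872727 ms.
Propagation delay = d/s = 31000 m / 204000000 m/s = 0.151961 ms.
Total = 0.161 ms.

0.161 ms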